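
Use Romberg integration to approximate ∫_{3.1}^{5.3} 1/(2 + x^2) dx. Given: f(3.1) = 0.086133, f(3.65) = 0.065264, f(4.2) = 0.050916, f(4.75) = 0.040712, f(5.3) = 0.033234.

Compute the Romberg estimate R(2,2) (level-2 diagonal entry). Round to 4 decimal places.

0.1183

R(0,0) (trapezoid, 1 panel, h=2.2000): 0.131304
R(1,0) (trapezoid, 2 panels, h=1.1000): 0.121659
R(2,0) (trapezoid, 4 panels, h=0.5500): 0.119117
R(1,1) = 0.121659 + (0.121659 − 0.131304)/3 = 0.118444
R(2,1) = 0.119117 + (0.119117 − 0.121659)/3 = 0.118270
R(2,2) = 0.118270 + (0.118270 − 0.118444)/15 = 0.118258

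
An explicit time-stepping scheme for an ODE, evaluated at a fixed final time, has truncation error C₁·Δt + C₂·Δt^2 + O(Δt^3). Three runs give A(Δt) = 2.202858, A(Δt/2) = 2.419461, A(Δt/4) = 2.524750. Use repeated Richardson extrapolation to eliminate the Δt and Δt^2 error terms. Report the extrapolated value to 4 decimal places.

First eliminate the Δt term (factor 2^1 = 2):
  B₁ = (2·2.419461 − 2.202858)/1 = 2.636064
  B₂ = (2·2.524750 − 2.419461)/1 = 2.630039
Then eliminate the Δt^2 term (factor 2^2 = 4):
  (4·2.630039 − 2.636064)/3 = 2.628031

2.6280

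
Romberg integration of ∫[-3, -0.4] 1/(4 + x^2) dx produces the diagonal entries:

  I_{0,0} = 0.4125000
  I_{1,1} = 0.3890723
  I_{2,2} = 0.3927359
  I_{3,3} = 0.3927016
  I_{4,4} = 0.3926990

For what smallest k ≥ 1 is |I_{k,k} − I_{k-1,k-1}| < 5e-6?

k = 4

|I_{1,1} − I_{0,0}| = 0.0234277 ≥ 5e-6
|I_{2,2} − I_{1,1}| = 0.0036636 ≥ 5e-6
|I_{3,3} − I_{2,2}| = 0.0000343 ≥ 5e-6
|I_{4,4} − I_{3,3}| = 0.0000026 < 5e-6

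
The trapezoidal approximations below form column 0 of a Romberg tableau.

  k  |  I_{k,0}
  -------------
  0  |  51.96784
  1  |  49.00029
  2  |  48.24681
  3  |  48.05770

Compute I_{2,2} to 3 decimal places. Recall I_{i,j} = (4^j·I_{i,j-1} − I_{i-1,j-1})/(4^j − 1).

47.995

I_{1,1} = 49.00029 + (49.00029 − 51.96784)/3 = 48.01111
I_{2,1} = (4·48.24681 − 49.00029) / 3 = 47.99565
I_{2,2} = 47.99565 + (47.99565 − 48.01111)/15 = 47.99462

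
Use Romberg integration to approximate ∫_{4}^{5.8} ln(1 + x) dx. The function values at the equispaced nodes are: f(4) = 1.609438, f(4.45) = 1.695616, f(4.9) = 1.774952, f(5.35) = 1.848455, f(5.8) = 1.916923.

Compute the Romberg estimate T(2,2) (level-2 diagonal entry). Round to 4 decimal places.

T(0,0) (trapezoid, 1 panel, h=1.8000): 3.173725
T(1,0) (trapezoid, 2 panels, h=0.9000): 3.184319
T(2,0) (trapezoid, 4 panels, h=0.4500): 3.186992
T(1,1) = 3.184319 + (3.184319 − 3.173725)/3 = 3.187850
T(2,1) = 3.186992 + (3.186992 − 3.184319)/3 = 3.187883
T(2,2) = 3.187883 + (3.187883 − 3.187850)/15 = 3.187885

3.1879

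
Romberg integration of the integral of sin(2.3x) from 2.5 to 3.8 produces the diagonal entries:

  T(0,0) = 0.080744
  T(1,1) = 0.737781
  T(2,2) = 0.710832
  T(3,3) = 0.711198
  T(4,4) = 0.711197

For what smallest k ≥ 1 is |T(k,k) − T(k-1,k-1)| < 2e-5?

k = 4

|T(1,1) − T(0,0)| = 0.657037 ≥ 2e-5
|T(2,2) − T(1,1)| = 0.026949 ≥ 2e-5
|T(3,3) − T(2,2)| = 0.000366 ≥ 2e-5
|T(4,4) − T(3,3)| = 0.000001 < 2e-5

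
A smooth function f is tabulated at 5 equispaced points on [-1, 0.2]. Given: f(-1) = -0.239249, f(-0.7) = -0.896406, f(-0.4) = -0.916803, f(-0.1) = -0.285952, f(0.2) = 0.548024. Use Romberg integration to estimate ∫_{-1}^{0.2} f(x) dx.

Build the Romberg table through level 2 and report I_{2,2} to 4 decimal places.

-0.6223

I_{0,0} (trapezoid, 1 panel, h=1.2000): 0.185265
I_{1,0} (trapezoid, 2 panels, h=0.6000): -0.457449
I_{2,0} (trapezoid, 4 panels, h=0.3000): -0.583432
I_{1,1} = -0.457449 + (-0.457449 − 0.185265)/3 = -0.671687
I_{2,1} = -0.583432 + (-0.583432 − (-0.457449))/3 = -0.625426
I_{2,2} = -0.625426 + (-0.625426 − (-0.671687))/15 = -0.622342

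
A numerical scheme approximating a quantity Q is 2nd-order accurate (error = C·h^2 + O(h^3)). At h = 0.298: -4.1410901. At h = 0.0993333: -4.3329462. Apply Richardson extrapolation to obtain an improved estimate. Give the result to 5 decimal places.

The leading error scales as h^2; refining by a factor of 3 reduces it by 3^2 = 9.
Extrapolated value = (9·A(h/3) − A(h)) / (9 − 1)
= (9·(-4.3329462) − (-4.1410901)) / 8
= -34.8554257 / 8 = -4.3569282

-4.35693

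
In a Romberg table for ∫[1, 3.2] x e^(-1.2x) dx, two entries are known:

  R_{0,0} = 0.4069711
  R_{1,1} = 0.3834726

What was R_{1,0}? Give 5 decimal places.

0.38935

From R_{1,1} = (4·R_{1,0} − R_{0,0})/3, solve for R_{1,0}:
4·R_{1,0} = 3·0.3834726 + 0.4069711 = 1.5573889
R_{1,0} = 0.3893472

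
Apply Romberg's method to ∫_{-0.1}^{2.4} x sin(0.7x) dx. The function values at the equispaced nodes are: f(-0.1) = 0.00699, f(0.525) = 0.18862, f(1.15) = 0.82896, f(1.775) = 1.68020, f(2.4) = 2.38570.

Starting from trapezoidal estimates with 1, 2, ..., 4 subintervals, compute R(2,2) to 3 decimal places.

R(0,0) (trapezoid, 1 panel, h=2.5000): 2.99086
R(1,0) (trapezoid, 2 panels, h=1.2500): 2.53163
R(2,0) (trapezoid, 4 panels, h=0.6250): 2.43383
R(1,1) = 2.53163 + (2.53163 − 2.99086)/3 = 2.37855
R(2,1) = 2.43383 + (2.43383 − 2.53163)/3 = 2.40123
R(2,2) = 2.40123 + (2.40123 − 2.37855)/15 = 2.40274

2.403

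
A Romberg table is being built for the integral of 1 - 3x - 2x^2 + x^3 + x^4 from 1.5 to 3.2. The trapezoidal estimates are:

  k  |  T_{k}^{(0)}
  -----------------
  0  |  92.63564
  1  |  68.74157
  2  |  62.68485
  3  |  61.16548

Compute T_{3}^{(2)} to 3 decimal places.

T_{2}^{(1)} = 62.68485 + (62.68485 − 68.74157)/3 = 60.66594
T_{3}^{(1)} = 61.16548 + (61.16548 − 62.68485)/3 = 60.65902
T_{3}^{(2)} = 60.65902 + (60.65902 − 60.66594)/15 = 60.65856

60.659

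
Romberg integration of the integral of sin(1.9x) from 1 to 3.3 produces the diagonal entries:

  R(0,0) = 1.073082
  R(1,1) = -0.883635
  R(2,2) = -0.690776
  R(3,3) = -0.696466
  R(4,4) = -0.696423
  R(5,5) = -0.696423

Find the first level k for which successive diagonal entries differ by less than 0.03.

|R(1,1) − R(0,0)| = 1.956717 ≥ 0.03
|R(2,2) − R(1,1)| = 0.192859 ≥ 0.03
|R(3,3) − R(2,2)| = 0.005690 < 0.03

k = 3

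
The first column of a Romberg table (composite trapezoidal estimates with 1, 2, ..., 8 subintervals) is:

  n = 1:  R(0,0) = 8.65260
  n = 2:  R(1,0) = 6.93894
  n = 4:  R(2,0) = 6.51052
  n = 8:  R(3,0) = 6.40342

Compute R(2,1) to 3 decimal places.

Richardson extrapolation on the trapezoidal column (denominator 4−1=3):
R(2,1) = (4·6.51052 − 6.93894) / 3 = 6.36771

6.368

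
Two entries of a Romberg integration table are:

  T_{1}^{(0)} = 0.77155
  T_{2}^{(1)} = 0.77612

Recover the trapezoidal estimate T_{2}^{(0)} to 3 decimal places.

From T_{2}^{(1)} = (4·T_{2}^{(0)} − T_{1}^{(0)})/3, solve for T_{2}^{(0)}:
4·T_{2}^{(0)} = 3·0.77612 + 0.77155 = 3.09991
T_{2}^{(0)} = 0.77498

0.775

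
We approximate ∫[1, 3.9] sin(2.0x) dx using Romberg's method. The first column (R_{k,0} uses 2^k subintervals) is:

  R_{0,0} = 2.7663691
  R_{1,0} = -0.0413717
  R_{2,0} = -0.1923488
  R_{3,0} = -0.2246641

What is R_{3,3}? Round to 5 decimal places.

-0.23561

Richardson extrapolation on the trapezoidal column (denominator 4−1=3):
R_{1,1} = -0.0413717 + (-0.0413717 − 2.7663691)/3 = -0.9772853
R_{2,1} = (4·(-0.1923488) − (-0.0413717)) / 3 = -0.2426745
R_{3,1} = -0.2246641 + (-0.2246641 − (-0.1923488))/3 = -0.2354359
R_{2,2} = -0.2426745 + (-0.2426745 − (-0.9772853))/15 = -0.1937004
R_{3,2} = -0.2354359 + (-0.2354359 − (-0.2426745))/15 = -0.2349533
R_{3,3} = (64·(-0.2349533) − (-0.1937004)) / 63 = -0.2356081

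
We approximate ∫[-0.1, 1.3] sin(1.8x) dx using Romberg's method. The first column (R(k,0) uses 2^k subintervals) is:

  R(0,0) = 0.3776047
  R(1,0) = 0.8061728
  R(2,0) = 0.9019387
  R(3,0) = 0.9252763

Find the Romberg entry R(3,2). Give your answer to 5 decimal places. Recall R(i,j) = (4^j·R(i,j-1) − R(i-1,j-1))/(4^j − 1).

0.93300

R(2,1) = (4·0.9019387 − 0.8061728) / 3 = 0.9338607
R(3,1) = 0.9252763 + (0.9252763 − 0.9019387)/3 = 0.9330555
R(3,2) = 0.9330555 + (0.9330555 − 0.9338607)/15 = 0.9330018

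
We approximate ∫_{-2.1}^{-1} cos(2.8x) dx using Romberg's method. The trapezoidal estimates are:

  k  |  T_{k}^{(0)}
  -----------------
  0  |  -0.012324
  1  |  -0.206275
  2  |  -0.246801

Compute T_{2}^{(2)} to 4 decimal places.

-0.2596

Richardson extrapolation on the trapezoidal column (denominator 4−1=3):
T_{1}^{(1)} = (4·(-0.206275) − (-0.012324)) / 3 = -0.270925
T_{2}^{(1)} = (4·(-0.246801) − (-0.206275)) / 3 = -0.260310
T_{2}^{(2)} = -0.260310 + (-0.260310 − (-0.270925))/15 = -0.259602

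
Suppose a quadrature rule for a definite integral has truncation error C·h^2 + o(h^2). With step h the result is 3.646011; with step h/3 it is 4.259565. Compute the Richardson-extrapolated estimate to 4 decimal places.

Extrapolated value = (9·A(h/3) − A(h)) / (9 − 1)
= (9·4.259565 − 3.646011) / 8
= 34.690074 / 8 = 4.336259

4.3363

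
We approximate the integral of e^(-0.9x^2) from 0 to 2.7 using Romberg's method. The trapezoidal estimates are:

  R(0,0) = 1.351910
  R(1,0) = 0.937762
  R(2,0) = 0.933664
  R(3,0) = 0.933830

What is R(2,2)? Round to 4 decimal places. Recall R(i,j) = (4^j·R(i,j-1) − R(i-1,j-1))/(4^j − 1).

R(1,1) = (4·0.937762 − 1.351910) / 3 = 0.799713
R(2,1) = 0.933664 + (0.933664 − 0.937762)/3 = 0.932298
R(2,2) = (16·0.932298 − 0.799713) / 15 = 0.941137
(Column j=1 coincides with Simpson's rule on the same nodes.)

0.9411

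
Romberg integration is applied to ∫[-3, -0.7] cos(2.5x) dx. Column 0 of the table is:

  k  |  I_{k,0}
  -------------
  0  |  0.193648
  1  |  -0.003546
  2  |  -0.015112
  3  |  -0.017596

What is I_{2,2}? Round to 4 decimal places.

I_{1,1} = -0.003546 + (-0.003546 − 0.193648)/3 = -0.069277
I_{2,1} = -0.015112 + (-0.015112 − (-0.003546))/3 = -0.018967
I_{2,2} = -0.018967 + (-0.018967 − (-0.069277))/15 = -0.015613
(Column j=1 coincides with Simpson's rule on the same nodes.)

-0.0156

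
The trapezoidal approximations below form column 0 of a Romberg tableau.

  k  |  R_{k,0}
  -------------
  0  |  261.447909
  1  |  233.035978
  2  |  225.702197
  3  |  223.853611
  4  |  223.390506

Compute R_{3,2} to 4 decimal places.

Richardson extrapolation on the trapezoidal column (denominator 4−1=3):
R_{2,1} = 225.702197 + (225.702197 − 233.035978)/3 = 223.257603
R_{3,1} = (4·223.853611 − 225.702197) / 3 = 223.237416
R_{3,2} = 223.237416 + (223.237416 − 223.257603)/15 = 223.236070

223.2361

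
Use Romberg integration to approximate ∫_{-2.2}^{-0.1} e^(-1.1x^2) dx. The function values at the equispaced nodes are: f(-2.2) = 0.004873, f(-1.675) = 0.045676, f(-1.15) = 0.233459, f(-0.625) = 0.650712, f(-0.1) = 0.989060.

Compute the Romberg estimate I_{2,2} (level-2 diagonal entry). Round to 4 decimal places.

0.7477

I_{0,0} (trapezoid, 1 panel, h=2.1000): 1.043630
I_{1,0} (trapezoid, 2 panels, h=1.0500): 0.766947
I_{2,0} (trapezoid, 4 panels, h=0.5250): 0.749077
I_{1,1} = 0.766947 + (0.766947 − 1.043630)/3 = 0.674719
I_{2,1} = 0.749077 + (0.749077 − 0.766947)/3 = 0.743120
I_{2,2} = 0.743120 + (0.743120 − 0.674719)/15 = 0.747680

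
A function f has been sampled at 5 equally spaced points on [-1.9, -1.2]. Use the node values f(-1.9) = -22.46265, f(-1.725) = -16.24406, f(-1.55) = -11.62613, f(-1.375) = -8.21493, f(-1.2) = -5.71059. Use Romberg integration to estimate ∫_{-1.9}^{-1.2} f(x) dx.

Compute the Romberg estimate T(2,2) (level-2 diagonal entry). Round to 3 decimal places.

T(0,0) (trapezoid, 1 panel, h=0.7000): -9.86063
T(1,0) (trapezoid, 2 panels, h=0.3500): -8.99946
T(2,0) (trapezoid, 4 panels, h=0.1750): -8.78005
T(1,1) = -8.99946 + (-8.99946 − (-9.86063))/3 = -8.71240
T(2,1) = -8.78005 + (-8.78005 − (-8.99946))/3 = -8.70691
T(2,2) = -8.70691 + (-8.70691 − (-8.71240))/15 = -8.70654

-8.707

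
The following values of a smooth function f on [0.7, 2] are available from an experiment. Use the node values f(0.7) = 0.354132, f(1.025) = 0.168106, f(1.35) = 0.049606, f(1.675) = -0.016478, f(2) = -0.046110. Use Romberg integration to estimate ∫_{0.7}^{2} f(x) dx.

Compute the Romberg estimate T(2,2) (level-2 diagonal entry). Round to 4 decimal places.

T(0,0) (trapezoid, 1 panel, h=1.3000): 0.200214
T(1,0) (trapezoid, 2 panels, h=0.6500): 0.132351
T(2,0) (trapezoid, 4 panels, h=0.3250): 0.115455
T(1,1) = 0.132351 + (0.132351 − 0.200214)/3 = 0.109730
T(2,1) = 0.115455 + (0.115455 − 0.132351)/3 = 0.109823
T(2,2) = 0.109823 + (0.109823 − 0.109730)/15 = 0.109829

0.1098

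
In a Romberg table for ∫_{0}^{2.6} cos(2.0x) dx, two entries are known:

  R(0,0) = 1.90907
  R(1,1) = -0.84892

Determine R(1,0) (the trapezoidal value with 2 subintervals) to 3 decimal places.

From R(1,1) = (4·R(1,0) − R(0,0))/3, solve for R(1,0):
4·R(1,0) = 3·(-0.84892) + 1.90907 = -0.63769
R(1,0) = -0.15942

-0.159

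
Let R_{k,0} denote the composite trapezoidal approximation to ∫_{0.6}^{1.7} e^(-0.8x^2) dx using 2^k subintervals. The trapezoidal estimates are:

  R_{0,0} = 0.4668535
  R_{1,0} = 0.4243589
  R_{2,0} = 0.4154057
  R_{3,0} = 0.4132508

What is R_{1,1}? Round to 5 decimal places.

Richardson extrapolation on the trapezoidal column (denominator 4−1=3):
R_{1,1} = 0.4243589 + (0.4243589 − 0.4668535)/3 = 0.4101940
(Column j=1 coincides with Simpson's rule on the same nodes.)

0.41019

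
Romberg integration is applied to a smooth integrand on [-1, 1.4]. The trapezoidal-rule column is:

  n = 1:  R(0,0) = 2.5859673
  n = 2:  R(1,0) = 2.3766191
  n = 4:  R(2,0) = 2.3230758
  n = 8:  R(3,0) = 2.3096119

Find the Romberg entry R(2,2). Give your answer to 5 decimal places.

2.30512

R(1,1) = (4·2.3766191 − 2.5859673) / 3 = 2.3068364
R(2,1) = 2.3230758 + (2.3230758 − 2.3766191)/3 = 2.3052280
R(2,2) = (16·2.3052280 − 2.3068364) / 15 = 2.3051208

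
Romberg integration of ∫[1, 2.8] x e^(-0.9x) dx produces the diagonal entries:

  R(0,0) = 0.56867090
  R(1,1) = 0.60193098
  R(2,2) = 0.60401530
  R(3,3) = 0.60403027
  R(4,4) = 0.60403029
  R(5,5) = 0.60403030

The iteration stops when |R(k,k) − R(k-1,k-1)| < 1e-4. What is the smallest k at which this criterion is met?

|R(1,1) − R(0,0)| = 0.03326008 ≥ 1e-4
|R(2,2) − R(1,1)| = 0.00208432 ≥ 1e-4
|R(3,3) − R(2,2)| = 0.00001497 < 1e-4

k = 3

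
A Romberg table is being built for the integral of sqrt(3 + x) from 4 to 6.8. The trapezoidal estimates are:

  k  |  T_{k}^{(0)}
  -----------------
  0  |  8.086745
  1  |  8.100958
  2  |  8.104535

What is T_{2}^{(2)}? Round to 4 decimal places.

8.1057

Richardson extrapolation on the trapezoidal column (denominator 4−1=3):
T_{1}^{(1)} = 8.100958 + (8.100958 − 8.086745)/3 = 8.105696
T_{2}^{(1)} = 8.104535 + (8.104535 − 8.100958)/3 = 8.105727
T_{2}^{(2)} = (16·8.105727 − 8.105696) / 15 = 8.105729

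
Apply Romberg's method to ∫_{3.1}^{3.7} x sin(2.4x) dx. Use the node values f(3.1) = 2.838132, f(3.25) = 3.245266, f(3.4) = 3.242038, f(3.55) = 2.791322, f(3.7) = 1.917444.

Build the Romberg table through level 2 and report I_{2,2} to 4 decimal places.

I_{0,0} (trapezoid, 1 panel, h=0.6000): 1.426673
I_{1,0} (trapezoid, 2 panels, h=0.3000): 1.685948
I_{2,0} (trapezoid, 4 panels, h=0.1500): 1.748462
I_{1,1} = 1.685948 + (1.685948 − 1.426673)/3 = 1.772373
I_{2,1} = 1.748462 + (1.748462 − 1.685948)/3 = 1.769300
I_{2,2} = 1.769300 + (1.769300 − 1.772373)/15 = 1.769095

1.7691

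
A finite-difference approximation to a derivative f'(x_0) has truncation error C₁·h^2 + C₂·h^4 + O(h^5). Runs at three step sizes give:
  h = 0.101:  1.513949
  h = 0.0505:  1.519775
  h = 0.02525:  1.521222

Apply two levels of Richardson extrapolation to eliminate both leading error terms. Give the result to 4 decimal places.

First eliminate the h^2 term (factor 2^2 = 4):
  B₁ = (4·1.519775 − 1.513949)/3 = 1.521717
  B₂ = (4·1.521222 − 1.519775)/3 = 1.521704
Then eliminate the h^4 term (factor 2^4 = 16):
  (16·1.521704 − 1.521717)/15 = 1.521703

1.5217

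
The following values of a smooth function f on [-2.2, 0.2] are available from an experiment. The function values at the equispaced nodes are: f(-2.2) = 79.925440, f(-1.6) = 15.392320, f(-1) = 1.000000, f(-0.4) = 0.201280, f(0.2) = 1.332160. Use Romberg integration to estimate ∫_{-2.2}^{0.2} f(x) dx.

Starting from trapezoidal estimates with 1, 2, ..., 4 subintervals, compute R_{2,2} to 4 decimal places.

28.7946

R_{0,0} (trapezoid, 1 panel, h=2.4000): 97.509120
R_{1,0} (trapezoid, 2 panels, h=1.2000): 49.954560
R_{2,0} (trapezoid, 4 panels, h=0.6000): 34.333440
R_{1,1} = 49.954560 + (49.954560 − 97.509120)/3 = 34.103040
R_{2,1} = 34.333440 + (34.333440 − 49.954560)/3 = 29.126400
R_{2,2} = 29.126400 + (29.126400 − 34.103040)/15 = 28.794624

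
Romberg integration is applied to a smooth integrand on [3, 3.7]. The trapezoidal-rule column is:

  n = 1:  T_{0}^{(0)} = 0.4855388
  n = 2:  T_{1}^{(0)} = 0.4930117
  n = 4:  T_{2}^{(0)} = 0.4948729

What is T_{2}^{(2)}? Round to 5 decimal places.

0.49549

T_{1}^{(1)} = (4·0.4930117 − 0.4855388) / 3 = 0.4955027
T_{2}^{(1)} = 0.4948729 + (0.4948729 − 0.4930117)/3 = 0.4954933
T_{2}^{(2)} = (16·0.4954933 − 0.4955027) / 15 = 0.4954927
(Column j=1 coincides with Simpson's rule on the same nodes.)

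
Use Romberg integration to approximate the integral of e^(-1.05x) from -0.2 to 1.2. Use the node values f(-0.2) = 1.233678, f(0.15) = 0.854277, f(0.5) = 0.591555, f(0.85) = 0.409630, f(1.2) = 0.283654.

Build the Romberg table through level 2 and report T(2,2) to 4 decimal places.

T(0,0) (trapezoid, 1 panel, h=1.4000): 1.062132
T(1,0) (trapezoid, 2 panels, h=0.7000): 0.945155
T(2,0) (trapezoid, 4 panels, h=0.3500): 0.914945
T(1,1) = 0.945155 + (0.945155 − 1.062132)/3 = 0.906163
T(2,1) = 0.914945 + (0.914945 − 0.945155)/3 = 0.904875
T(2,2) = 0.904875 + (0.904875 − 0.906163)/15 = 0.904789

0.9048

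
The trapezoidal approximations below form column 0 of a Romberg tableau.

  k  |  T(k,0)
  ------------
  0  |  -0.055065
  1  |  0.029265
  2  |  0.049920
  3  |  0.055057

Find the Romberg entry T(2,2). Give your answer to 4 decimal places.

0.0568

T(1,1) = (4·0.029265 − (-0.055065)) / 3 = 0.057375
T(2,1) = 0.049920 + (0.049920 − 0.029265)/3 = 0.056805
T(2,2) = 0.056805 + (0.056805 − 0.057375)/15 = 0.056767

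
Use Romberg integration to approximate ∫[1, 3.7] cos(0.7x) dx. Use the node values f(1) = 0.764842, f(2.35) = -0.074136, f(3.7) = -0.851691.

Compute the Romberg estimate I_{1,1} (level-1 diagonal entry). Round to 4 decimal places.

I_{0,0} (trapezoid, 1 panel, h=2.7000): -0.117246
I_{1,0} (trapezoid, 2 panels, h=1.3500): -0.158707
I_{1,1} = -0.158707 + (-0.158707 − (-0.117246))/3 = -0.172527

-0.1725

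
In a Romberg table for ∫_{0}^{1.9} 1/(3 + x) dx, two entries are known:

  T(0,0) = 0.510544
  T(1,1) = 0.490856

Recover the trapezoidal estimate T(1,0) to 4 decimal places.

0.4958

From T(1,1) = (4·T(1,0) − T(0,0))/3, solve for T(1,0):
4·T(1,0) = 3·0.490856 + 0.510544 = 1.983112
T(1,0) = 0.495778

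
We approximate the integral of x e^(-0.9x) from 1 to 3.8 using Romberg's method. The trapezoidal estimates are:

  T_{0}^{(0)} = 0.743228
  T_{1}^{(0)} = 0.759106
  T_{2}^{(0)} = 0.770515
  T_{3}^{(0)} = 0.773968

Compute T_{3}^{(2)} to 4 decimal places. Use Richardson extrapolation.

Richardson extrapolation on the trapezoidal column (denominator 4−1=3):
T_{2}^{(1)} = (4·0.770515 − 0.759106) / 3 = 0.774318
T_{3}^{(1)} = (4·0.773968 − 0.770515) / 3 = 0.775119
T_{3}^{(2)} = 0.775119 + (0.775119 − 0.774318)/15 = 0.775172
(Column j=1 coincides with Simpson's rule on the same nodes.)

0.7752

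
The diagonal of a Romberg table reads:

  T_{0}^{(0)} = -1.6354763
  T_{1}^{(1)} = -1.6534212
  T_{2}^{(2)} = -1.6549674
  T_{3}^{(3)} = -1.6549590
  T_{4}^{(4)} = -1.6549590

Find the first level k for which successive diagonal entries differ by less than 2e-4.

|T_{1}^{(1)} − T_{0}^{(0)}| = 0.0179449 ≥ 2e-4
|T_{2}^{(2)} − T_{1}^{(1)}| = 0.0015462 ≥ 2e-4
|T_{3}^{(3)} − T_{2}^{(2)}| = 0.0000084 < 2e-4

k = 3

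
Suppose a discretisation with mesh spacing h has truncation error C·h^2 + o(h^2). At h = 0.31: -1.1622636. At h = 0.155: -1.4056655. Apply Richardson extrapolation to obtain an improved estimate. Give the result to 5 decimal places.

Extrapolated value = (4·A(h/2) − A(h)) / (4 − 1)
= (4·(-1.4056655) − (-1.1622636)) / 3
= -4.4603984 / 3 = -1.4867995

-1.48680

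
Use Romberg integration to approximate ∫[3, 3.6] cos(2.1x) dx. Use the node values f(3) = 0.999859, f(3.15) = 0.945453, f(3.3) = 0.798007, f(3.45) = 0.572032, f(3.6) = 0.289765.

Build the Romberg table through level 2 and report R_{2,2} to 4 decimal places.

R_{0,0} (trapezoid, 1 panel, h=0.6000): 0.386887
R_{1,0} (trapezoid, 2 panels, h=0.3000): 0.432846
R_{2,0} (trapezoid, 4 panels, h=0.1500): 0.444046
R_{1,1} = 0.432846 + (0.432846 − 0.386887)/3 = 0.448166
R_{2,1} = 0.444046 + (0.444046 − 0.432846)/3 = 0.447779
R_{2,2} = 0.447779 + (0.447779 − 0.448166)/15 = 0.447753

0.4478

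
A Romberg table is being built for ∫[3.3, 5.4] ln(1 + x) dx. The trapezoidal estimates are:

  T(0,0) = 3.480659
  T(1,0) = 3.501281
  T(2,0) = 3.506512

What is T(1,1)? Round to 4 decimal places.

Richardson extrapolation on the trapezoidal column (denominator 4−1=3):
T(1,1) = (4·3.501281 − 3.480659) / 3 = 3.508155

3.5082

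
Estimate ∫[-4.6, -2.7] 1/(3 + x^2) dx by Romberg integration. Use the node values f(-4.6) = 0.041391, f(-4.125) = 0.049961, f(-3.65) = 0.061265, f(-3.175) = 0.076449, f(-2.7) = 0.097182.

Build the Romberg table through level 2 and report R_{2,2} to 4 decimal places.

0.1214

R_{0,0} (trapezoid, 1 panel, h=1.9000): 0.131644
R_{1,0} (trapezoid, 2 panels, h=0.9500): 0.124024
R_{2,0} (trapezoid, 4 panels, h=0.4750): 0.122057
R_{1,1} = 0.124024 + (0.124024 − 0.131644)/3 = 0.121484
R_{2,1} = 0.122057 + (0.122057 − 0.124024)/3 = 0.121401
R_{2,2} = 0.121401 + (0.121401 − 0.121484)/15 = 0.121395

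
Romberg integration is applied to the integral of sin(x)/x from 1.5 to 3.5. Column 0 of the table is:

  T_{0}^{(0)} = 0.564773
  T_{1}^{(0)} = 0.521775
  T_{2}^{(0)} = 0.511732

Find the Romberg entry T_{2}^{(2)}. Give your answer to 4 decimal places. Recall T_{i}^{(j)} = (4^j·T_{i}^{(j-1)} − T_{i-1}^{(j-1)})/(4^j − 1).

0.5084

T_{1}^{(1)} = (4·0.521775 − 0.564773) / 3 = 0.507442
T_{2}^{(1)} = 0.511732 + (0.511732 − 0.521775)/3 = 0.508384
T_{2}^{(2)} = 0.508384 + (0.508384 − 0.507442)/15 = 0.508447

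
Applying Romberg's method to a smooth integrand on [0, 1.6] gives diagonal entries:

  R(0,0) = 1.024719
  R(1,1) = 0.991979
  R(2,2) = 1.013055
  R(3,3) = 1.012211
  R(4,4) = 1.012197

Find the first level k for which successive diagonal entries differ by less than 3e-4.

|R(1,1) − R(0,0)| = 0.032740 ≥ 3e-4
|R(2,2) − R(1,1)| = 0.021076 ≥ 3e-4
|R(3,3) − R(2,2)| = 0.000844 ≥ 3e-4
|R(4,4) − R(3,3)| = 0.000014 < 3e-4

k = 4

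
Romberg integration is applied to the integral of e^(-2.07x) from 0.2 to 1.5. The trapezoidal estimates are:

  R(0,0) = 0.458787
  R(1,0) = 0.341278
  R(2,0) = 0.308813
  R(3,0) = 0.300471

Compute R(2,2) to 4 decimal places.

0.2977

R(1,1) = 0.341278 + (0.341278 − 0.458787)/3 = 0.302108
R(2,1) = (4·0.308813 − 0.341278) / 3 = 0.297991
R(2,2) = 0.297991 + (0.297991 − 0.302108)/15 = 0.297717
(Column j=1 coincides with Simpson's rule on the same nodes.)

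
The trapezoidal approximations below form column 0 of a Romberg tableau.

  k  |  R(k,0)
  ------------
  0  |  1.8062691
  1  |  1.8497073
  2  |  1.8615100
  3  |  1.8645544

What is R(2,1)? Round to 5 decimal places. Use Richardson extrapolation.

Richardson extrapolation on the trapezoidal column (denominator 4−1=3):
R(2,1) = 1.8615100 + (1.8615100 − 1.8497073)/3 = 1.8654442

1.86544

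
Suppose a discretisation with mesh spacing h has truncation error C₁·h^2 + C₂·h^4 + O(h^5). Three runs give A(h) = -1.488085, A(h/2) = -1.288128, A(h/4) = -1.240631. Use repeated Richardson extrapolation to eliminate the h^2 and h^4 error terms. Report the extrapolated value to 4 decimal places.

-1.2250

First eliminate the h^2 term (factor 2^2 = 4):
  B₁ = (4·(-1.288128) − (-1.488085))/3 = -1.221476
  B₂ = (4·(-1.240631) − (-1.288128))/3 = -1.224799
Then eliminate the h^4 term (factor 2^4 = 16):
  (16·(-1.224799) − (-1.221476))/15 = -1.225021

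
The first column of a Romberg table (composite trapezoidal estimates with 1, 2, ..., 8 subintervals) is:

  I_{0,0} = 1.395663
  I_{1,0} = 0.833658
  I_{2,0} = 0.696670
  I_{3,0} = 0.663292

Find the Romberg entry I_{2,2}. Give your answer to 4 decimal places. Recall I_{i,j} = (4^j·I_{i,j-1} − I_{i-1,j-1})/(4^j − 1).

0.6513

Richardson extrapolation on the trapezoidal column (denominator 4−1=3):
I_{1,1} = 0.833658 + (0.833658 − 1.395663)/3 = 0.646323
I_{2,1} = (4·0.696670 − 0.833658) / 3 = 0.651007
I_{2,2} = 0.651007 + (0.651007 − 0.646323)/15 = 0.651319
(Column j=1 coincides with Simpson's rule on the same nodes.)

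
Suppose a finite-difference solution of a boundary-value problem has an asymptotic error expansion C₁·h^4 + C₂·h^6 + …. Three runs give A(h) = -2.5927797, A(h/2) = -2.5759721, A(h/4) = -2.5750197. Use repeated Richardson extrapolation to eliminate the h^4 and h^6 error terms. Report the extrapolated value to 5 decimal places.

First eliminate the h^4 term (factor 2^4 = 16):
  B₁ = (16·(-2.5759721) − (-2.5927797))/15 = -2.5748516
  B₂ = (16·(-2.5750197) − (-2.5759721))/15 = -2.5749562
Then eliminate the h^6 term (factor 2^6 = 64):
  (64·(-2.5749562) − (-2.5748516))/63 = -2.5749579

-2.57496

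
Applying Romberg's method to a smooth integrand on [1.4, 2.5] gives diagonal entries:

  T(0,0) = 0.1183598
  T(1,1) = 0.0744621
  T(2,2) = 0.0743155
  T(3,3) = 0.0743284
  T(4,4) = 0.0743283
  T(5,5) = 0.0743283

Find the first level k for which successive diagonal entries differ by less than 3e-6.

|T(1,1) − T(0,0)| = 0.0438977 ≥ 3e-6
|T(2,2) − T(1,1)| = 0.0001466 ≥ 3e-6
|T(3,3) − T(2,2)| = 0.0000129 ≥ 3e-6
|T(4,4) − T(3,3)| = 0.0000001 < 3e-6

k = 4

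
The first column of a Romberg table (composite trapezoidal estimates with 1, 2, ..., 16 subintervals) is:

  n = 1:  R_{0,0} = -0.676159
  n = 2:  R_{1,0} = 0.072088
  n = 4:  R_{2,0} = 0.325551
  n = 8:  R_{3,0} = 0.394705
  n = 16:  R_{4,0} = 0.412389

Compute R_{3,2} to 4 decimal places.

Richardson extrapolation on the trapezoidal column (denominator 4−1=3):
R_{2,1} = (4·0.325551 − 0.072088) / 3 = 0.410039
R_{3,1} = (4·0.394705 − 0.325551) / 3 = 0.417756
R_{3,2} = (16·0.417756 − 0.410039) / 15 = 0.418270

0.4183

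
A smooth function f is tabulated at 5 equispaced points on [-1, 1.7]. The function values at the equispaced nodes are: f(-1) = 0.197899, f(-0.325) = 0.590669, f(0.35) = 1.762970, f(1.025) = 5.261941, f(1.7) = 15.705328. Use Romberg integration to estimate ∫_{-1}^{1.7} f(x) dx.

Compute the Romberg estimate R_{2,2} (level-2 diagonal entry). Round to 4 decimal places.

9.5929

R_{0,0} (trapezoid, 1 panel, h=2.7000): 21.469356
R_{1,0} (trapezoid, 2 panels, h=1.3500): 13.114688
R_{2,0} (trapezoid, 4 panels, h=0.6750): 10.507856
R_{1,1} = 13.114688 + (13.114688 − 21.469356)/3 = 10.329799
R_{2,1} = 10.507856 + (10.507856 − 13.114688)/3 = 9.638912
R_{2,2} = 9.638912 + (9.638912 − 10.329799)/15 = 9.592853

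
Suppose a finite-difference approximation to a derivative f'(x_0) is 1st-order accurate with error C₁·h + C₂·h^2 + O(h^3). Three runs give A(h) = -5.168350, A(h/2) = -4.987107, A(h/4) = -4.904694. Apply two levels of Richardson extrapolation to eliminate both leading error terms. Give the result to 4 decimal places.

-4.8278

First eliminate the h term (factor 2^1 = 2):
  B₁ = (2·(-4.987107) − (-5.168350))/1 = -4.805864
  B₂ = (2·(-4.904694) − (-4.987107))/1 = -4.822281
Then eliminate the h^2 term (factor 2^2 = 4):
  (4·(-4.822281) − (-4.805864))/3 = -4.827753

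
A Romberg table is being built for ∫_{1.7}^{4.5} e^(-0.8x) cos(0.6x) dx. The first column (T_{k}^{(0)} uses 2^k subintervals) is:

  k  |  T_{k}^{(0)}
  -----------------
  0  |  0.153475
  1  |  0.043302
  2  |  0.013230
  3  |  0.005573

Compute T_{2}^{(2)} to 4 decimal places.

0.0030

T_{1}^{(1)} = 0.043302 + (0.043302 − 0.153475)/3 = 0.006578
T_{2}^{(1)} = (4·0.013230 − 0.043302) / 3 = 0.003206
T_{2}^{(2)} = 0.003206 + (0.003206 − 0.006578)/15 = 0.002981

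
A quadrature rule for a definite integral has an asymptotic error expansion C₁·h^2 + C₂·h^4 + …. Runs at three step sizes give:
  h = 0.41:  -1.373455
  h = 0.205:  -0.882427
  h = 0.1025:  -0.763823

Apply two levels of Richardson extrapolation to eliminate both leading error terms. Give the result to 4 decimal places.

-0.7247

First eliminate the h^2 term (factor 2^2 = 4):
  B₁ = (4·(-0.882427) − (-1.373455))/3 = -0.718751
  B₂ = (4·(-0.763823) − (-0.882427))/3 = -0.724288
Then eliminate the h^4 term (factor 2^4 = 16):
  (16·(-0.724288) − (-0.718751))/15 = -0.724657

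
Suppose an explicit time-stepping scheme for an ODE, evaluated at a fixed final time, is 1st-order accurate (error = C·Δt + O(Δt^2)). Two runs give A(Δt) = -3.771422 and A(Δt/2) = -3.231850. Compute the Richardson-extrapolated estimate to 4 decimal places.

Extrapolated value = (2·A(Δt/2) − A(Δt)) / (2 − 1)
= (2·(-3.231850) − (-3.771422)) / 1
= -2.692278 / 1 = -2.692278

-2.6923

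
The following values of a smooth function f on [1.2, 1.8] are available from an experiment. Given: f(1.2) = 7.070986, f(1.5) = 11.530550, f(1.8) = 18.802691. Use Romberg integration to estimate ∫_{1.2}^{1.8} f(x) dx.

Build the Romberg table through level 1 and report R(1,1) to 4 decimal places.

R(0,0) (trapezoid, 1 panel, h=0.6000): 7.762103
R(1,0) (trapezoid, 2 panels, h=0.3000): 7.340217
R(1,1) = 7.340217 + (7.340217 − 7.762103)/3 = 7.199588

7.1996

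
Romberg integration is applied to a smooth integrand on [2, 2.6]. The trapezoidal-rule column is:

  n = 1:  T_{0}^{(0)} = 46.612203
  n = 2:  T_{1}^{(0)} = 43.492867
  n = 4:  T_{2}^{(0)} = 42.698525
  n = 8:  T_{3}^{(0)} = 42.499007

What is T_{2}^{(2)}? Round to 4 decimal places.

42.4325

Richardson extrapolation on the trapezoidal column (denominator 4−1=3):
T_{1}^{(1)} = (4·43.492867 − 46.612203) / 3 = 42.453088
T_{2}^{(1)} = 42.698525 + (42.698525 − 43.492867)/3 = 42.433744
T_{2}^{(2)} = (16·42.433744 − 42.453088) / 15 = 42.432454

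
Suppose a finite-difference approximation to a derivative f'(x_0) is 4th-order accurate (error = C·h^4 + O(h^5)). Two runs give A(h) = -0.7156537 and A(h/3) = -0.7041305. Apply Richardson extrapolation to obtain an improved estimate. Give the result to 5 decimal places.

Extrapolated value = (81·A(h/3) − A(h)) / (81 − 1)
= (81·(-0.7041305) − (-0.7156537)) / 80
= -56.3189168 / 80 = -0.7039865

-0.70399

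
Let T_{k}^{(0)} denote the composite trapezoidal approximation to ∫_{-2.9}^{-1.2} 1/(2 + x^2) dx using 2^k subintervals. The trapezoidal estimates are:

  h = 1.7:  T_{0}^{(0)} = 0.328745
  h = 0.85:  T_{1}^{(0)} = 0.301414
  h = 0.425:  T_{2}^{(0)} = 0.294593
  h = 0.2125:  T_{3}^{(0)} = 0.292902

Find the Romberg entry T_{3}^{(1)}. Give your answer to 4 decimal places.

Richardson extrapolation on the trapezoidal column (denominator 4−1=3):
T_{3}^{(1)} = (4·0.292902 − 0.294593) / 3 = 0.292338

0.2923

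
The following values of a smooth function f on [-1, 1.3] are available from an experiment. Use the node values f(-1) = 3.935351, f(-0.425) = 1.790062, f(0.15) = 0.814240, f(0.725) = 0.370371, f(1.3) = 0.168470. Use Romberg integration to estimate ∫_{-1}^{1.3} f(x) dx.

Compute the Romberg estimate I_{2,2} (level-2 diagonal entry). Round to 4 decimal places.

I_{0,0} (trapezoid, 1 panel, h=2.3000): 4.719394
I_{1,0} (trapezoid, 2 panels, h=1.1500): 3.296073
I_{2,0} (trapezoid, 4 panels, h=0.5750): 2.890286
I_{1,1} = 3.296073 + (3.296073 − 4.719394)/3 = 2.821633
I_{2,1} = 2.890286 + (2.890286 − 3.296073)/3 = 2.755024
I_{2,2} = 2.755024 + (2.755024 − 2.821633)/15 = 2.750583

2.7506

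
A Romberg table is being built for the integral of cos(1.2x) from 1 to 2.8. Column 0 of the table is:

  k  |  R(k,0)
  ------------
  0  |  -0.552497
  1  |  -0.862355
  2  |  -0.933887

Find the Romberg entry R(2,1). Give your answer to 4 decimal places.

R(2,1) = (4·(-0.933887) − (-0.862355)) / 3 = -0.957731
(Column j=1 coincides with Simpson's rule on the same nodes.)

-0.9577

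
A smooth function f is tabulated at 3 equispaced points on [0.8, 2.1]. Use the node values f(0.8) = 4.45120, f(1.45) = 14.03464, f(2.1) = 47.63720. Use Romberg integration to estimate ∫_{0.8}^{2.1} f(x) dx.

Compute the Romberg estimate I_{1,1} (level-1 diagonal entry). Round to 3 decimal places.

23.449

I_{0,0} (trapezoid, 1 panel, h=1.3000): 33.85746
I_{1,0} (trapezoid, 2 panels, h=0.6500): 26.05125
I_{1,1} = 26.05125 + (26.05125 − 33.85746)/3 = 23.44918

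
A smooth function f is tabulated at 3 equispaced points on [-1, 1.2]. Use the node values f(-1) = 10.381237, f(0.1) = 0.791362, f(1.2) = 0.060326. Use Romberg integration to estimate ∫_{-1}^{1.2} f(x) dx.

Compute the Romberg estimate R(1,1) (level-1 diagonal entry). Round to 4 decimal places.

R(0,0) (trapezoid, 1 panel, h=2.2000): 11.485719
R(1,0) (trapezoid, 2 panels, h=1.1000): 6.613358
R(1,1) = 6.613358 + (6.613358 − 11.485719)/3 = 4.989238

4.9892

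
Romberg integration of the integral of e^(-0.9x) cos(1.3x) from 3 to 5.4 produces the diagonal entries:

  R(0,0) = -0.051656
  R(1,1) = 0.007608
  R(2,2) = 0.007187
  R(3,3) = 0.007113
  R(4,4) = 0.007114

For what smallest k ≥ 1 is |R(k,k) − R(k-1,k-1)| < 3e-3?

k = 2

|R(1,1) − R(0,0)| = 0.059264 ≥ 3e-3
|R(2,2) − R(1,1)| = 0.000421 < 3e-3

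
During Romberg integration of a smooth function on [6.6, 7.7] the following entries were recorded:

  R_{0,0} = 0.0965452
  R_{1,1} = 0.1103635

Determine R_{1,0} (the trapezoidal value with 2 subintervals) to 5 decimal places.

From R_{1,1} = (4·R_{1,0} − R_{0,0})/3, solve for R_{1,0}:
4·R_{1,0} = 3·0.1103635 + 0.0965452 = 0.4276357
R_{1,0} = 0.1069089

0.10691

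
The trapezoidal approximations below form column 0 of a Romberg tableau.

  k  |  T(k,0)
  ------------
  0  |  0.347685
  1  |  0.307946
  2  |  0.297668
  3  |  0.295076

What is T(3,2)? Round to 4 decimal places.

0.2942

Richardson extrapolation on the trapezoidal column (denominator 4−1=3):
T(2,1) = 0.297668 + (0.297668 − 0.307946)/3 = 0.294242
T(3,1) = (4·0.295076 − 0.297668) / 3 = 0.294212
T(3,2) = (16·0.294212 − 0.294242) / 15 = 0.294210
(Column j=1 coincides with Simpson's rule on the same nodes.)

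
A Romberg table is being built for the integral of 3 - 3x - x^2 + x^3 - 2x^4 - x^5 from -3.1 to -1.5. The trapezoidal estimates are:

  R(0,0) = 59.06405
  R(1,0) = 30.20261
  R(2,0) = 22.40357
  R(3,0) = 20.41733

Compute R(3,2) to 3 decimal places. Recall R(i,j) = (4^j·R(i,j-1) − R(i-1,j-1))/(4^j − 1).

19.752

Richardson extrapolation on the trapezoidal column (denominator 4−1=3):
R(2,1) = (4·22.40357 − 30.20261) / 3 = 19.80389
R(3,1) = (4·20.41733 − 22.40357) / 3 = 19.75525
R(3,2) = (16·19.75525 − 19.80389) / 15 = 19.75201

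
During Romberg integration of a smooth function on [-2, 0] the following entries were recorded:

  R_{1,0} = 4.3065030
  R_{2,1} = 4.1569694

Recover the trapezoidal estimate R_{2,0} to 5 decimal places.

4.19435

From R_{2,1} = (4·R_{2,0} − R_{1,0})/3, solve for R_{2,0}:
4·R_{2,0} = 3·4.1569694 + 4.3065030 = 16.7774112
R_{2,0} = 4.1943528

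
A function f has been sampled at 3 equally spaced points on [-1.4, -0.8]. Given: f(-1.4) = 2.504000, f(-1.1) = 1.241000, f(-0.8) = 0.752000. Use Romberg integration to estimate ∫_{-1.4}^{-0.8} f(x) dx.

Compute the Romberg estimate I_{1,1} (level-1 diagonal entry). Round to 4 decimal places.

0.8220

I_{0,0} (trapezoid, 1 panel, h=0.6000): 0.976800
I_{1,0} (trapezoid, 2 panels, h=0.3000): 0.860700
I_{1,1} = 0.860700 + (0.860700 − 0.976800)/3 = 0.822000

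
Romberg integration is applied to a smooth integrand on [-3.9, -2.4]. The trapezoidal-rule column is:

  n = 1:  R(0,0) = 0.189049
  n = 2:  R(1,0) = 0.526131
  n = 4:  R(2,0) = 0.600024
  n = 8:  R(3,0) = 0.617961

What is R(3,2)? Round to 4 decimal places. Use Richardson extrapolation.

0.6239

Richardson extrapolation on the trapezoidal column (denominator 4−1=3):
R(2,1) = 0.600024 + (0.600024 − 0.526131)/3 = 0.624655
R(3,1) = (4·0.617961 − 0.600024) / 3 = 0.623940
R(3,2) = (16·0.623940 − 0.624655) / 15 = 0.623892
(Column j=1 coincides with Simpson's rule on the same nodes.)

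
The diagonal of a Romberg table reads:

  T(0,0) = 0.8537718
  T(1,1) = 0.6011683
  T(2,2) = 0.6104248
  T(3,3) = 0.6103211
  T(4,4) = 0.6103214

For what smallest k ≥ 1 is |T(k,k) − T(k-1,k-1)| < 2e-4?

k = 3

|T(1,1) − T(0,0)| = 0.2526035 ≥ 2e-4
|T(2,2) − T(1,1)| = 0.0092565 ≥ 2e-4
|T(3,3) − T(2,2)| = 0.0001037 < 2e-4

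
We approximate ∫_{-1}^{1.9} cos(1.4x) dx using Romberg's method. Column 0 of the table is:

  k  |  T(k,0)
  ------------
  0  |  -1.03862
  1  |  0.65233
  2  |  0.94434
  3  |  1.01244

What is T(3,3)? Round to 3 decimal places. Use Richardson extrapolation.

1.035

Richardson extrapolation on the trapezoidal column (denominator 4−1=3):
T(1,1) = (4·0.65233 − (-1.03862)) / 3 = 1.21598
T(2,1) = 0.94434 + (0.94434 − 0.65233)/3 = 1.04168
T(3,1) = (4·1.01244 − 0.94434) / 3 = 1.03514
T(2,2) = (16·1.04168 − 1.21598) / 15 = 1.03006
T(3,2) = 1.03514 + (1.03514 − 1.04168)/15 = 1.03470
T(3,3) = (64·1.03470 − 1.03006) / 63 = 1.03477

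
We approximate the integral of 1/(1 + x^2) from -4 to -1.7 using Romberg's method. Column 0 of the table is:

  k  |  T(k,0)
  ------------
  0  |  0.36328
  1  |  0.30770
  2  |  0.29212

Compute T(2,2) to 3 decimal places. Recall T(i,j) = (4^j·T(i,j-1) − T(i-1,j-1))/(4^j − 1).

Richardson extrapolation on the trapezoidal column (denominator 4−1=3):
T(1,1) = 0.30770 + (0.30770 − 0.36328)/3 = 0.28917
T(2,1) = (4·0.29212 − 0.30770) / 3 = 0.28693
T(2,2) = 0.28693 + (0.28693 − 0.28917)/15 = 0.28678

0.287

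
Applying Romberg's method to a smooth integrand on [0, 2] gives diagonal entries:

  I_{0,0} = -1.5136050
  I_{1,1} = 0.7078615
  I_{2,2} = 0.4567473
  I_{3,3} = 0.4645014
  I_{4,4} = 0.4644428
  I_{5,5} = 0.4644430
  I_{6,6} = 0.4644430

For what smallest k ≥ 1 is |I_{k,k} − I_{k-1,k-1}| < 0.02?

k = 3

|I_{1,1} − I_{0,0}| = 2.2214665 ≥ 0.02
|I_{2,2} − I_{1,1}| = 0.2511142 ≥ 0.02
|I_{3,3} − I_{2,2}| = 0.0077541 < 0.02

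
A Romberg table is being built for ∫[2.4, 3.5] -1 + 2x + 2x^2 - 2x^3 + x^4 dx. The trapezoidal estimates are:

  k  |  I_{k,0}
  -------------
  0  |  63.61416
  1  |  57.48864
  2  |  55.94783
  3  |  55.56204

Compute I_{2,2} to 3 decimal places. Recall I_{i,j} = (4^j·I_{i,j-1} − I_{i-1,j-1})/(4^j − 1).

Richardson extrapolation on the trapezoidal column (denominator 4−1=3):
I_{1,1} = 57.48864 + (57.48864 − 63.61416)/3 = 55.44680
I_{2,1} = 55.94783 + (55.94783 − 57.48864)/3 = 55.43423
I_{2,2} = 55.43423 + (55.43423 − 55.44680)/15 = 55.43339

55.433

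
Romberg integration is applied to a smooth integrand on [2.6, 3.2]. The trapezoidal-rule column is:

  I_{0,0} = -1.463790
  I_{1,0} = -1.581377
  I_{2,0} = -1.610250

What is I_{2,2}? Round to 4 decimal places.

-1.6198

I_{1,1} = (4·(-1.581377) − (-1.463790)) / 3 = -1.620573
I_{2,1} = (4·(-1.610250) − (-1.581377)) / 3 = -1.619874
I_{2,2} = -1.619874 + (-1.619874 − (-1.620573))/15 = -1.619827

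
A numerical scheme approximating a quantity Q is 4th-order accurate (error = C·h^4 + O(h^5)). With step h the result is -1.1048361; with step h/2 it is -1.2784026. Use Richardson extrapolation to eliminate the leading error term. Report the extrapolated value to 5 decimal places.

The leading error scales as h^4; refining by a factor of 2 reduces it by 2^4 = 16.
Extrapolated value = (16·A(h/2) − A(h)) / (16 − 1)
= (16·(-1.2784026) − (-1.1048361)) / 15
= -19.3496055 / 15 = -1.2899737

-1.28997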